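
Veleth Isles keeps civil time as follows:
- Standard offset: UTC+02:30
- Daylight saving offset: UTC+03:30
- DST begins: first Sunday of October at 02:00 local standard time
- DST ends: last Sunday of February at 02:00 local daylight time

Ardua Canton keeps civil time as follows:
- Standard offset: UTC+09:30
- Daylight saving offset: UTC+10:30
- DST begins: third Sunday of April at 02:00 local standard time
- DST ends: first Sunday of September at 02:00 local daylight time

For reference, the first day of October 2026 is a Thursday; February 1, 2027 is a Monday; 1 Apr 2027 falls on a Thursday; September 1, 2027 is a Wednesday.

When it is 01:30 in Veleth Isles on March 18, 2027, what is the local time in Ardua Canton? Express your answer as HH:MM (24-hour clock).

1 October 2026 is a Thursday, so the first Sunday is October 4.
1 February 2027 is a Monday, so Sundays fall on 7, 14, 21, 28; the last is February 28.
March 18, 2027 does not fall between 4 October 2026 and 28 February 2027, so daylight saving is not in effect and Veleth Isles is at UTC+02:30.
01:30 Veleth Isles − 2h30m = 23:00 UTC (rolling into the previous day, 17 March 2027).
1 April 2027 is a Thursday, so the first Sunday is April 4 and the third is April 18.
1 September 2027 is a Wednesday, so the first Sunday is September 5.
At the standard offset (UTC+09:30), 23:00 UTC + 9h30m = 08:30 Ardua Canton standard time (rolling into the next day, 18 March 2027).
The standard-time date in Ardua Canton, March 18, 2027, is outside the daylight-saving period (18 April – 5 September), so Ardua Canton is on standard time, UTC+09:30.
23:00 UTC + 9h30m = 08:30 Ardua Canton (rolling into the next day, 18 March 2027).

08:30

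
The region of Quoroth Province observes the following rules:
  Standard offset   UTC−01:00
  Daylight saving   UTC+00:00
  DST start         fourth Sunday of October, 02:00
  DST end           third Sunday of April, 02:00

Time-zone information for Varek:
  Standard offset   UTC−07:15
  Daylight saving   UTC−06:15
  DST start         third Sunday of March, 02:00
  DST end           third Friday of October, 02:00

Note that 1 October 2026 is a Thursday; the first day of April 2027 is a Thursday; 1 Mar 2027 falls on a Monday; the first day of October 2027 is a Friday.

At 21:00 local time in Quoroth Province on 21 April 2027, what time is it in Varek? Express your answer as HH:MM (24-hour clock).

15:45

1 October 2026 is a Thursday, so the first Sunday is October 4 and the fourth is October 25.
1 April 2027 is a Thursday, so the first Sunday is April 4 and the third is April 18.
Daylight saving runs 25 October 2026 – 18 April 2027; 21 April 2027 is outside that window, so Quoroth Province is on standard time at UTC−01:00.
21:00 Quoroth Province + 1h = 22:00 UTC.
1 March 2027 is a Monday, so the first Sunday is March 7 and the third is March 21.
1 October 2027 is a Friday, so the first Friday is October 1 and the third is October 15.
At the standard offset (UTC−07:15), 22:00 UTC − 7h15m = 14:45 Varek standard time.
Daylight saving runs 21 March – 15 October; the standard-time date in Varek, 21 April 2027, is inside that window, so Varek is at UTC−06:15.
22:00 UTC − 6h15m = 15:45 Varek.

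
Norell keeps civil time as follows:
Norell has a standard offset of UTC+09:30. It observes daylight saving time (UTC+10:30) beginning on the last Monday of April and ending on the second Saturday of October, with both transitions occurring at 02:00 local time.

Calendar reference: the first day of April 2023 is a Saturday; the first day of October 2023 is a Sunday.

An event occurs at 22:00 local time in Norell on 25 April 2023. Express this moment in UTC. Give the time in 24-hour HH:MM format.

1 April 2023 is a Saturday, so Mondays fall on 3, 10, 17, 24; the last is April 24.
1 October 2023 is a Sunday, so the first Saturday is October 7 and the second is October 14.
25 April 2023 falls between 24 April and 14 October, so daylight saving is in effect and Norell is at UTC+10:30.
22:00 local − 10h30m = 11:30 UTC.

11:30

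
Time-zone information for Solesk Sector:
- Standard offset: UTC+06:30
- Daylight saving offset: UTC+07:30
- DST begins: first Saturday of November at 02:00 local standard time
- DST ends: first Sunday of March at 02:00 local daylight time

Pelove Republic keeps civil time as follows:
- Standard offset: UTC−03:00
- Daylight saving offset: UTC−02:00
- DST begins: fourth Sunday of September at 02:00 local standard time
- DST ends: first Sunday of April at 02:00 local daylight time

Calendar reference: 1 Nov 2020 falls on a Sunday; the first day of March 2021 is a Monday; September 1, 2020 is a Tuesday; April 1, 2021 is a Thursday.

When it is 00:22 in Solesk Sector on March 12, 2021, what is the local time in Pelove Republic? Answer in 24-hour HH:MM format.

1 November 2020 is a Sunday, so the first Saturday is November 7.
1 March 2021 is a Monday, so the first Sunday is March 7.
March 12, 2021 does not fall between 7 November 2020 and 7 March 2021, so daylight saving is not in effect and Solesk Sector is at UTC+06:30.
00:22 Solesk Sector − 6h30m = 17:52 UTC (rolling into the previous day, 11 March 2021).
1 September 2020 is a Tuesday, so the first Sunday is September 6 and the fourth is September 27.
1 April 2021 is a Thursday, so the first Sunday is April 4.
At the standard offset (UTC−03:00), 17:52 UTC − 3h = 14:52 Pelove Republic standard time.
The standard-time date in Pelove Republic, March 11, 2021, falls between 27 September 2020 and 4 April 2021, so daylight saving is in effect and Pelove Republic is at UTC−02:00.
17:52 UTC − 2h = 15:52 Pelove Republic.

15:52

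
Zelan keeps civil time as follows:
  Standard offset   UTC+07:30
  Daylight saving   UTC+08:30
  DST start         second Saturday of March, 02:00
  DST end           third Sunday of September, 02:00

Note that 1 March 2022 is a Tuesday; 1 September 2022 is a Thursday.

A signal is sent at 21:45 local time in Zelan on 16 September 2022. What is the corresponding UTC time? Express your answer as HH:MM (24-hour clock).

1 March 2022 is a Tuesday, so the first Saturday is March 5 and the second is March 12.
1 September 2022 is a Thursday, so the first Sunday is September 4 and the third is September 18.
16 September 2022 lies within the daylight-saving period (12 March – 18 September), so Zelan is on daylight time, UTC+08:30.
21:45 local − 8h30m = 13:15 UTC.

13:15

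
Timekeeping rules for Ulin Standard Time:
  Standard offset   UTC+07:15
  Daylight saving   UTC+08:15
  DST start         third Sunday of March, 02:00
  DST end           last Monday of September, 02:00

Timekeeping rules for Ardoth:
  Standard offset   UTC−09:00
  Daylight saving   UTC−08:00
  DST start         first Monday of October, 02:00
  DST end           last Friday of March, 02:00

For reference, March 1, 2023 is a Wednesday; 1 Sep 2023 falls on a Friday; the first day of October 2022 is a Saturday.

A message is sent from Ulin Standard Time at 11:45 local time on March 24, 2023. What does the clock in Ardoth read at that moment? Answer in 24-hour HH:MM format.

19:30

1 March 2023 is a Wednesday, so the first Sunday is March 5 and the third is March 19.
1 September 2023 is a Friday, so Mondays fall on 4, 11, 18, 25; the last is September 25.
March 24, 2023 falls between 19 March and 25 September, so daylight saving is in effect and Ulin Standard Time is at UTC+08:15.
11:45 Ulin Standard Time − 8h15m = 03:30 UTC.
1 October 2022 is a Saturday, so the first Monday is October 3.
1 March 2023 is a Wednesday, so Fridays fall on 3, 10, 17, 24, 31; the last is March 31.
At the standard offset (UTC−09:00), 03:30 UTC − 9h = 18:30 Ardoth standard time (rolling into the previous day, 23 March 2023).
The standard-time date in Ardoth, March 23, 2023, falls between 3 October 2022 and 31 March 2023, so daylight saving is in effect and Ardoth is at UTC−08:00.
03:30 UTC − 8h = 19:30 Ardoth (rolling into the previous day, 23 March 2023).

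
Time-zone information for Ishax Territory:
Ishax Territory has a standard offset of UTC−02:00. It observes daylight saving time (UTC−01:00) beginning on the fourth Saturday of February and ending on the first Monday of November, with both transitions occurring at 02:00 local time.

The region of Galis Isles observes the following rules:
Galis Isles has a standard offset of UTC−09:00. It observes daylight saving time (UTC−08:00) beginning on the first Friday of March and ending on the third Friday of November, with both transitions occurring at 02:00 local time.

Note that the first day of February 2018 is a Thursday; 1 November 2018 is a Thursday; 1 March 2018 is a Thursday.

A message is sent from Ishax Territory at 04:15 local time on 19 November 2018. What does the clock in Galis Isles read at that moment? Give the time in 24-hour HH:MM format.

1 February 2018 is a Thursday, so the first Saturday is February 3 and the fourth is February 24.
1 November 2018 is a Thursday, so the first Monday is November 5.
19 November 2018 does not fall between 24 February and 5 November, so daylight saving is not in effect and Ishax Territory is at UTC−02:00.
04:15 Ishax Territory + 2h = 06:15 UTC.
1 March 2018 is a Thursday, so the first Friday is March 2.
1 November 2018 is a Thursday, so the first Friday is November 2 and the third is November 16.
At the standard offset (UTC−09:00), 06:15 UTC − 9h = 21:15 Galis Isles standard time (rolling into the previous day, 18 November 2018).
The standard-time date in Galis Isles, 18 November 2018, is outside the daylight-saving period (2 March – 16 November), so Galis Isles is on standard time, UTC−09:00.
06:15 UTC − 9h = 21:15 Galis Isles (rolling into the previous day, 18 November 2018).

21:15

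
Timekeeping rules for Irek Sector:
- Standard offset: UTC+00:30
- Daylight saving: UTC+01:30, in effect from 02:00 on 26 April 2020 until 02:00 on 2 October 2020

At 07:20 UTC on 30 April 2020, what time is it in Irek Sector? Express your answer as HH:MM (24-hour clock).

08:50

At the standard offset (UTC+00:30), 07:20 UTC + 0h30m = 07:50 Irek Sector standard time.
The standard-time date in Irek Sector, 30 April 2020, lies within the daylight-saving period (26 April – 2 October), so Irek Sector is on daylight time, UTC+01:30.
07:20 UTC + 1h30m = 08:50 local.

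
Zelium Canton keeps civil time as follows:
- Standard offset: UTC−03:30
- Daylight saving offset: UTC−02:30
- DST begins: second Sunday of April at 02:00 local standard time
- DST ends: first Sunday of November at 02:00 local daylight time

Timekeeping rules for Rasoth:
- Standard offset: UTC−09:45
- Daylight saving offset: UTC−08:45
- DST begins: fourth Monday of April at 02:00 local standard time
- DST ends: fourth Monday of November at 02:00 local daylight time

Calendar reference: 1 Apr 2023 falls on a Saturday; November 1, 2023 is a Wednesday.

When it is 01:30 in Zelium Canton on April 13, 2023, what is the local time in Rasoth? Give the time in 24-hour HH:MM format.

18:15

1 April 2023 is a Saturday, so the first Sunday is April 2 and the second is April 9.
1 November 2023 is a Wednesday, so the first Sunday is November 5.
April 13, 2023 lies within the daylight-saving period (9 April – 5 November), so Zelium Canton is on daylight time, UTC−02:30.
01:30 Zelium Canton + 2h30m = 04:00 UTC.
1 April 2023 is a Saturday, so the first Monday is April 3 and the fourth is April 24.
1 November 2023 is a Wednesday, so the first Monday is November 6 and the fourth is November 27.
At the standard offset (UTC−09:45), 04:00 UTC − 9h45m = 18:15 Rasoth standard time (rolling into the previous day, 12 April 2023).
The standard-time date in Rasoth, April 12, 2023, is outside the daylight-saving period (24 April – 27 November), so Rasoth is on standard time, UTC−09:45.
04:00 UTC − 9h45m = 18:15 Rasoth (rolling into the previous day, 12 April 2023).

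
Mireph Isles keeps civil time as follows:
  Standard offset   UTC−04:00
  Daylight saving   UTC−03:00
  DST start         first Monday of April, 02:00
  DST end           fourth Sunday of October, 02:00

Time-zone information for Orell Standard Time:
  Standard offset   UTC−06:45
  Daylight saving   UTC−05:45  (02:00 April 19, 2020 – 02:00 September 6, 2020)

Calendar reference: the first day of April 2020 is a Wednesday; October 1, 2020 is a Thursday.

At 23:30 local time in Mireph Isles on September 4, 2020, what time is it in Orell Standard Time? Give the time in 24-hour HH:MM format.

1 April 2020 is a Wednesday, so the first Monday is April 6.
1 October 2020 is a Thursday, so the first Sunday is October 4 and the fourth is October 25.
September 4, 2020 falls between 6 April and 25 October, so daylight saving is in effect and Mireph Isles is at UTC−03:00.
23:30 Mireph Isles + 3h = 02:30 UTC (rolling into the next day, 5 September 2020).
At the standard offset (UTC−06:45), 02:30 UTC − 6h45m = 19:45 Orell Standard Time standard time (rolling into the previous day, 4 September 2020).
Daylight saving runs 19 April – 6 September; the standard-time date in Orell Standard Time, September 4, 2020, is inside that window, so Orell Standard Time is at UTC−05:45.
02:30 UTC − 5h45m = 20:45 Orell Standard Time (rolling into the previous day, 4 September 2020).

20:45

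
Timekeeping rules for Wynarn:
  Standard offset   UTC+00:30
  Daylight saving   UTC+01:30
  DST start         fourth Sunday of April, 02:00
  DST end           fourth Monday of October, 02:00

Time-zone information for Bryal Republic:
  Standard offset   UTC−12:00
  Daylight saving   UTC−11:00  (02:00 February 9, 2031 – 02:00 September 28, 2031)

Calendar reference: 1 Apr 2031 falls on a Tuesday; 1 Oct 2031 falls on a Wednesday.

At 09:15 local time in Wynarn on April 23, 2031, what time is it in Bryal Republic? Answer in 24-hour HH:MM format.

21:45

1 April 2031 is a Tuesday, so the first Sunday is April 6 and the fourth is April 27.
1 October 2031 is a Wednesday, so the first Monday is October 6 and the fourth is October 27.
Daylight saving runs 27 April – 27 October; April 23, 2031 is outside that window, so Wynarn is on standard time at UTC+00:30.
09:15 Wynarn − 0h30m = 08:45 UTC.
At the standard offset (UTC−12:00), 08:45 UTC − 12h = 20:45 Bryal Republic standard time (rolling into the previous day, 22 April 2031).
The standard-time date in Bryal Republic, April 22, 2031, lies within the daylight-saving period (9 February – 28 September), so Bryal Republic is on daylight time, UTC−11:00.
08:45 UTC − 11h = 21:45 Bryal Republic (rolling into the previous day, 22 April 2031).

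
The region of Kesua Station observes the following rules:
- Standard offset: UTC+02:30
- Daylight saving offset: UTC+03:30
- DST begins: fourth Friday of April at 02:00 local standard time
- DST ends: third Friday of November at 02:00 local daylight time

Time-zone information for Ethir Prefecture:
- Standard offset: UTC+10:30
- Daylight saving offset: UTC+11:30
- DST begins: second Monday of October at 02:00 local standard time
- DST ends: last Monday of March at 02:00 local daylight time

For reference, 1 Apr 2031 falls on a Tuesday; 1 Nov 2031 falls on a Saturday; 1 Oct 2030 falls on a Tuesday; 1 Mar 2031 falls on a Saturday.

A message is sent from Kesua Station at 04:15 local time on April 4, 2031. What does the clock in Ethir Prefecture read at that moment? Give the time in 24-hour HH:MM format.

1 April 2031 is a Tuesday, so the first Friday is April 4 and the fourth is April 25.
1 November 2031 is a Saturday, so the first Friday is November 7 and the third is November 21.
April 4, 2031 is outside the daylight-saving period (25 April – 21 November), so Kesua Station is on standard time, UTC+02:30.
04:15 Kesua Station − 2h30m = 01:45 UTC.
1 October 2030 is a Tuesday, so the first Monday is October 7 and the second is October 14.
1 March 2031 is a Saturday, so Mondays fall on 3, 10, 17, 24, 31; the last is March 31.
At the standard offset (UTC+10:30), 01:45 UTC + 10h30m = 12:15 Ethir Prefecture standard time.
The standard-time date in Ethir Prefecture, April 4, 2031, is outside the daylight-saving period (14 October 2030 – 31 March 2031), so Ethir Prefecture is on standard time, UTC+10:30.
01:45 UTC + 10h30m = 12:15 Ethir Prefecture.

12:15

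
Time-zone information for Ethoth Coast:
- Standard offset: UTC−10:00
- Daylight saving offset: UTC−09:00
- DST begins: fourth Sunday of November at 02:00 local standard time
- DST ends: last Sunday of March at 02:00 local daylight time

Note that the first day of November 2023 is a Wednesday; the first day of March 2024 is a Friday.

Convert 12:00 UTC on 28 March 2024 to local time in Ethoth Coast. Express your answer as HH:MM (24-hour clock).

1 November 2023 is a Wednesday, so the first Sunday is November 5 and the fourth is November 26.
1 March 2024 is a Friday, so Sundays fall on 3, 10, 17, 24, 31; the last is March 31.
At the standard offset (UTC−10:00), 12:00 UTC − 10h = 02:00 Ethoth Coast standard time.
Daylight saving runs 26 November 2023 – 31 March 2024; the standard-time date in Ethoth Coast, 28 March 2024, is inside that window, so Ethoth Coast is at UTC−09:00.
12:00 UTC − 9h = 03:00 local.

03:00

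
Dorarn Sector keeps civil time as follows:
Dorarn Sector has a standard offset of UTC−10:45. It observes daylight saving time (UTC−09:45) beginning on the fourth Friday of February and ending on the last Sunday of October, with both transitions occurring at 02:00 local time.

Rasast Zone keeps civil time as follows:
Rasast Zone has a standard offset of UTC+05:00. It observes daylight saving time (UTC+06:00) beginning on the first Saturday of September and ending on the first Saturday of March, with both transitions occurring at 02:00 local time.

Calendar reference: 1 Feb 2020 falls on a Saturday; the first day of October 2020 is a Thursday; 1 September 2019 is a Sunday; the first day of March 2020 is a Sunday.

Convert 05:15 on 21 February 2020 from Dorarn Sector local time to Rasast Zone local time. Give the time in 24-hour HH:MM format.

22:00

1 February 2020 is a Saturday, so the first Friday is February 7 and the fourth is February 28.
1 October 2020 is a Thursday, so Sundays fall on 4, 11, 18, 25; the last is October 25.
21 February 2020 does not fall between 28 February and 25 October, so daylight saving is not in effect and Dorarn Sector is at UTC−10:45.
05:15 Dorarn Sector + 10h45m = 16:00 UTC.
1 September 2019 is a Sunday, so the first Saturday is September 7.
1 March 2020 is a Sunday, so the first Saturday is March 7.
At the standard offset (UTC+05:00), 16:00 UTC + 5h = 21:00 Rasast Zone standard time.
Daylight saving runs 7 September 2019 – 7 March 2020; the standard-time date in Rasast Zone, 21 February 2020, is inside that window, so Rasast Zone is at UTC+06:00.
16:00 UTC + 6h = 22:00 Rasast Zone.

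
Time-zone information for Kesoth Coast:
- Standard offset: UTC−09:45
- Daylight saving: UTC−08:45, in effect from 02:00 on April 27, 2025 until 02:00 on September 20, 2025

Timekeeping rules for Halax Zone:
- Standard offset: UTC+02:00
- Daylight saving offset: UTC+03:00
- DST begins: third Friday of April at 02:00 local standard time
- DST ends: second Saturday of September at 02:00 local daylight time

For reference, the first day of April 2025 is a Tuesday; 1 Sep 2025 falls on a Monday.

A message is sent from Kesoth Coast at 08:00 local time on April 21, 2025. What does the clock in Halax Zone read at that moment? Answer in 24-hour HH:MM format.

20:45

April 21, 2025 does not fall between 27 April and 20 September, so daylight saving is not in effect and Kesoth Coast is at UTC−09:45.
08:00 Kesoth Coast + 9h45m = 17:45 UTC.
1 April 2025 is a Tuesday, so the first Friday is April 4 and the third is April 18.
1 September 2025 is a Monday, so the first Saturday is September 6 and the second is September 13.
At the standard offset (UTC+02:00), 17:45 UTC + 2h = 19:45 Halax Zone standard time.
The standard-time date in Halax Zone, April 21, 2025, falls between 18 April and 13 September, so daylight saving is in effect and Halax Zone is at UTC+03:00.
17:45 UTC + 3h = 20:45 Halax Zone.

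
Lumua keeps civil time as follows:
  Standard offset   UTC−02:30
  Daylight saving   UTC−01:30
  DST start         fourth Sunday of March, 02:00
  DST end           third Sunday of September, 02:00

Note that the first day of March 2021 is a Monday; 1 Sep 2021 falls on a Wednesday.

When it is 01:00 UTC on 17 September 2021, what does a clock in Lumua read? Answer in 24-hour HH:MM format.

1 March 2021 is a Monday, so the first Sunday is March 7 and the fourth is March 28.
1 September 2021 is a Wednesday, so the first Sunday is September 5 and the third is September 19.
At the standard offset (UTC−02:30), 01:00 UTC − 2h30m = 22:30 Lumua standard time (rolling into the previous day, 16 September 2021).
Daylight saving runs 28 March – 19 September; the standard-time date in Lumua, 16 September 2021, is inside that window, so Lumua is at UTC−01:30.
01:00 UTC − 1h30m = 23:30 local (rolling into the previous day, 16 September 2021).

23:30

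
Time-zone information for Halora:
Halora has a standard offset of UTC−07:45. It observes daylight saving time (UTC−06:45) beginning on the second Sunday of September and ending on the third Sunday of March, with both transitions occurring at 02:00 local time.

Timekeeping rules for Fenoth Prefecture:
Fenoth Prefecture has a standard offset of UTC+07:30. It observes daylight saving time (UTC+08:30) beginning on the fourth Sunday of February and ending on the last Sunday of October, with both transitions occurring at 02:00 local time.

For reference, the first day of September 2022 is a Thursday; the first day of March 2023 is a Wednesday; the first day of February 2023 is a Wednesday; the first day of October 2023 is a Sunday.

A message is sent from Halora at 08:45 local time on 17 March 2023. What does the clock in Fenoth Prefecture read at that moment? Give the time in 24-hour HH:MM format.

1 September 2022 is a Thursday, so the first Sunday is September 4 and the second is September 11.
1 March 2023 is a Wednesday, so the first Sunday is March 5 and the third is March 19.
17 March 2023 falls between 11 September 2022 and 19 March 2023, so daylight saving is in effect and Halora is at UTC−06:45.
08:45 Halora + 6h45m = 15:30 UTC.
1 February 2023 is a Wednesday, so the first Sunday is February 5 and the fourth is February 26.
1 October 2023 is a Sunday, so Sundays fall on 1, 8, 15, 22, 29; the last is October 29.
At the standard offset (UTC+07:30), 15:30 UTC + 7h30m = 23:00 Fenoth Prefecture standard time.
The standard-time date in Fenoth Prefecture, 17 March 2023, lies within the daylight-saving period (26 February – 29 October), so Fenoth Prefecture is on daylight time, UTC+08:30.
15:30 UTC + 8h30m = 00:00 Fenoth Prefecture (rolling into the next day, 18 March 2023).

00:00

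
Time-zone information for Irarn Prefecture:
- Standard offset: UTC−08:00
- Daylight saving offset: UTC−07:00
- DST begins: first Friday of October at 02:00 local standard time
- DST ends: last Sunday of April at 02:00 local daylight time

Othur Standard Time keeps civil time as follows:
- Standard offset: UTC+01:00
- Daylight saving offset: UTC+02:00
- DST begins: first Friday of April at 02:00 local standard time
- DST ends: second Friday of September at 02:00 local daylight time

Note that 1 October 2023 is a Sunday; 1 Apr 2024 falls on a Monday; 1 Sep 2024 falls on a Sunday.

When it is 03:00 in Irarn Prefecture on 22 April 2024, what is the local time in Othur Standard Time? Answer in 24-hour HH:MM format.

1 October 2023 is a Sunday, so the first Friday is October 6.
1 April 2024 is a Monday, so Sundays fall on 7, 14, 21, 28; the last is April 28.
22 April 2024 falls between 6 October 2023 and 28 April 2024, so daylight saving is in effect and Irarn Prefecture is at UTC−07:00.
03:00 Irarn Prefecture + 7h = 10:00 UTC.
1 April 2024 is a Monday, so the first Friday is April 5.
1 September 2024 is a Sunday, so the first Friday is September 6 and the second is September 13.
At the standard offset (UTC+01:00), 10:00 UTC + 1h = 11:00 Othur Standard Time standard time.
Daylight saving runs 5 April – 13 September; the standard-time date in Othur Standard Time, 22 April 2024, is inside that window, so Othur Standard Time is at UTC+02:00.
10:00 UTC + 2h = 12:00 Othur Standard Time.

12:00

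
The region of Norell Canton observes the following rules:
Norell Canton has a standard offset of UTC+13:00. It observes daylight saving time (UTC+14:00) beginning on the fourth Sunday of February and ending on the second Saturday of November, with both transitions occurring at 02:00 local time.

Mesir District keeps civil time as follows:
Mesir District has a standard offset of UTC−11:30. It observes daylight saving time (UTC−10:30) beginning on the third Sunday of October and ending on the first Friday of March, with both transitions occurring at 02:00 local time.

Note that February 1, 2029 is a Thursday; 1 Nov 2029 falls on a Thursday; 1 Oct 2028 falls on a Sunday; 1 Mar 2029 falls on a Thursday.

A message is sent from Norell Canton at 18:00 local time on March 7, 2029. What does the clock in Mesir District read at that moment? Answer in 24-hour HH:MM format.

1 February 2029 is a Thursday, so the first Sunday is February 4 and the fourth is February 25.
1 November 2029 is a Thursday, so the first Saturday is November 3 and the second is November 10.
March 7, 2029 lies within the daylight-saving period (25 February – 10 November), so Norell Canton is on daylight time, UTC+14:00.
18:00 Norell Canton − 14h = 04:00 UTC.
1 October 2028 is a Sunday, so the first Sunday is October 1 and the third is October 15.
1 March 2029 is a Thursday, so the first Friday is March 2.
At the standard offset (UTC−11:30), 04:00 UTC − 11h30m = 16:30 Mesir District standard time (rolling into the previous day, 6 March 2029).
Daylight saving runs 15 October 2028 – 2 March 2029; the standard-time date in Mesir District, March 6, 2029, is outside that window, so Mesir District is on standard time at UTC−11:30.
04:00 UTC − 11h30m = 16:30 Mesir District (rolling into the previous day, 6 March 2029).

16:30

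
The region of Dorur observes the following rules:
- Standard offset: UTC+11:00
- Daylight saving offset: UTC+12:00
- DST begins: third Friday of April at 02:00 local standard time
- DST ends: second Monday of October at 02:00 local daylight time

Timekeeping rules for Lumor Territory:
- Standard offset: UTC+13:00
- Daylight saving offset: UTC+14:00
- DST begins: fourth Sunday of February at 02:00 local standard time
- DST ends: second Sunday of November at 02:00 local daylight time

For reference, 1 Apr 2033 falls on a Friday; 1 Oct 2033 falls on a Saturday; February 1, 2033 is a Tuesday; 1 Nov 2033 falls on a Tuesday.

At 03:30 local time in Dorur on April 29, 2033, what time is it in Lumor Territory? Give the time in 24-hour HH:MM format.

05:30

1 April 2033 is a Friday, so the first Friday is April 1 and the third is April 15.
1 October 2033 is a Saturday, so the first Monday is October 3 and the second is October 10.
April 29, 2033 lies within the daylight-saving period (15 April – 10 October), so Dorur is on daylight time, UTC+12:00.
03:30 Dorur − 12h = 15:30 UTC (rolling into the previous day, 28 April 2033).
1 February 2033 is a Tuesday, so the first Sunday is February 6 and the fourth is February 27.
1 November 2033 is a Tuesday, so the first Sunday is November 6 and the second is November 13.
At the standard offset (UTC+13:00), 15:30 UTC + 13h = 04:30 Lumor Territory standard time (rolling into the next day, 29 April 2033).
The standard-time date in Lumor Territory, April 29, 2033, falls between 27 February and 13 November, so daylight saving is in effect and Lumor Territory is at UTC+14:00.
15:30 UTC + 14h = 05:30 Lumor Territory (rolling into the next day, 29 April 2033).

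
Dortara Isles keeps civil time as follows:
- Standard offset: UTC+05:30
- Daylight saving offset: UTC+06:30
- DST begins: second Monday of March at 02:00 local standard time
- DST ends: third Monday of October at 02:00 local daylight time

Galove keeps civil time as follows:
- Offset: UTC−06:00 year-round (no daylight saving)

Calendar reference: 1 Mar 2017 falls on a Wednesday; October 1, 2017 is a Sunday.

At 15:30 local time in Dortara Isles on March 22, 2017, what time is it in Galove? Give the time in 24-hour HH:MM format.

03:00

1 March 2017 is a Wednesday, so the first Monday is March 6 and the second is March 13.
1 October 2017 is a Sunday, so the first Monday is October 2 and the third is October 16.
March 22, 2017 lies within the daylight-saving period (13 March – 16 October), so Dortara Isles is on daylight time, UTC+06:30.
15:30 Dortara Isles − 6h30m = 09:00 UTC.
Galove has no daylight saving, so its offset is UTC−06:00 year-round.
09:00 UTC − 6h = 03:00 Galove.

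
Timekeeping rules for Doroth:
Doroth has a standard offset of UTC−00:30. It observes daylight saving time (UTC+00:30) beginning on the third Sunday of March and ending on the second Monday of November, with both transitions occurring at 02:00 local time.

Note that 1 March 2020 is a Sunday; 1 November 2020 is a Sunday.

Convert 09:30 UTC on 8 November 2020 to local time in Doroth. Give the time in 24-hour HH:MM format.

10:00

1 March 2020 is a Sunday, so the first Sunday is March 1 and the third is March 15.
1 November 2020 is a Sunday, so the first Monday is November 2 and the second is November 9.
At the standard offset (UTC−00:30), 09:30 UTC − 0h30m = 09:00 Doroth standard time.
Daylight saving runs 15 March – 9 November; the standard-time date in Doroth, 8 November 2020, is inside that window, so Doroth is at UTC+00:30.
09:30 UTC + 0h30m = 10:00 local.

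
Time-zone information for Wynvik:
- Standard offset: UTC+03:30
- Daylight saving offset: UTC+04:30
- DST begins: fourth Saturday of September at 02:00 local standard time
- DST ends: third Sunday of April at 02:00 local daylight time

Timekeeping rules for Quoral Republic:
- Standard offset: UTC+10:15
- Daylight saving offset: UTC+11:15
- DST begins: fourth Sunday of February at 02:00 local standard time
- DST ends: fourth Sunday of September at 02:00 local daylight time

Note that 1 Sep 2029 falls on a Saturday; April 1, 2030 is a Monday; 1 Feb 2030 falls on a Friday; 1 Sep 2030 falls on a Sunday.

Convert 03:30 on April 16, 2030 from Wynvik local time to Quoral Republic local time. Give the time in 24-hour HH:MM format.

10:15

1 September 2029 is a Saturday, so the first Saturday is September 1 and the fourth is September 22.
1 April 2030 is a Monday, so the first Sunday is April 7 and the third is April 21.
Daylight saving runs 22 September 2029 – 21 April 2030; April 16, 2030 is inside that window, so Wynvik is at UTC+04:30.
03:30 Wynvik − 4h30m = 23:00 UTC (rolling into the previous day, 15 April 2030).
1 February 2030 is a Friday, so the first Sunday is February 3 and the fourth is February 24.
1 September 2030 is a Sunday, so the first Sunday is September 1 and the fourth is September 22.
At the standard offset (UTC+10:15), 23:00 UTC + 10h15m = 09:15 Quoral Republic standard time (rolling into the next day, 16 April 2030).
The standard-time date in Quoral Republic, April 16, 2030, lies within the daylight-saving period (24 February – 22 September), so Quoral Republic is on daylight time, UTC+11:15.
23:00 UTC + 11h15m = 10:15 Quoral Republic (rolling into the next day, 16 April 2030).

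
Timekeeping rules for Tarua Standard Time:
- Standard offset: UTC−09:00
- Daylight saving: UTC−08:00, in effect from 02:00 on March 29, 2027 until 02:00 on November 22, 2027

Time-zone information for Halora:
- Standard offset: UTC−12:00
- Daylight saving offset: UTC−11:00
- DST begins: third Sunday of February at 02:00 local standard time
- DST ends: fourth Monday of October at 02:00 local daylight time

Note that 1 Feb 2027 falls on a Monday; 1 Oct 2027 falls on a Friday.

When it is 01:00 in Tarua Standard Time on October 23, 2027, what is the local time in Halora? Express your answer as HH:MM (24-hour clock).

Daylight saving runs 29 March – 22 November; October 23, 2027 is inside that window, so Tarua Standard Time is at UTC−08:00.
01:00 Tarua Standard Time + 8h = 09:00 UTC.
1 February 2027 is a Monday, so the first Sunday is February 7 and the third is February 21.
1 October 2027 is a Friday, so the first Monday is October 4 and the fourth is October 25.
At the standard offset (UTC−12:00), 09:00 UTC − 12h = 21:00 Halora standard time (rolling into the previous day, 22 October 2027).
Daylight saving runs 21 February – 25 October; the standard-time date in Halora, October 22, 2027, is inside that window, so Halora is at UTC−11:00.
09:00 UTC − 11h = 22:00 Halora (rolling into the previous day, 22 October 2027).

22:00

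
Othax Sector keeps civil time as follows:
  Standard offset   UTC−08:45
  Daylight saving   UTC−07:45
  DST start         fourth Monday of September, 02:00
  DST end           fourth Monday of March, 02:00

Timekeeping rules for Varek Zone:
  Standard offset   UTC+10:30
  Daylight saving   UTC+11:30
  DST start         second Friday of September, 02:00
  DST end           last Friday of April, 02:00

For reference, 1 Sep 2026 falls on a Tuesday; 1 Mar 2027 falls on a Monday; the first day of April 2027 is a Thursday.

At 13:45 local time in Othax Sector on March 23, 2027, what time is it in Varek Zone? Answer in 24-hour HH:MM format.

1 September 2026 is a Tuesday, so the first Monday is September 7 and the fourth is September 28.
1 March 2027 is a Monday, so the first Monday is March 1 and the fourth is March 22.
March 23, 2027 does not fall between 28 September 2026 and 22 March 2027, so daylight saving is not in effect and Othax Sector is at UTC−08:45.
13:45 Othax Sector + 8h45m = 22:30 UTC.
1 September 2026 is a Tuesday, so the first Friday is September 4 and the second is September 11.
1 April 2027 is a Thursday, so Fridays fall on 2, 9, 16, 23, 30; the last is April 30.
At the standard offset (UTC+10:30), 22:30 UTC + 10h30m = 09:00 Varek Zone standard time (rolling into the next day, 24 March 2027).
Daylight saving runs 11 September 2026 – 30 April 2027; the standard-time date in Varek Zone, March 24, 2027, is inside that window, so Varek Zone is at UTC+11:30.
22:30 UTC + 11h30m = 10:00 Varek Zone (rolling into the next day, 24 March 2027).

10:00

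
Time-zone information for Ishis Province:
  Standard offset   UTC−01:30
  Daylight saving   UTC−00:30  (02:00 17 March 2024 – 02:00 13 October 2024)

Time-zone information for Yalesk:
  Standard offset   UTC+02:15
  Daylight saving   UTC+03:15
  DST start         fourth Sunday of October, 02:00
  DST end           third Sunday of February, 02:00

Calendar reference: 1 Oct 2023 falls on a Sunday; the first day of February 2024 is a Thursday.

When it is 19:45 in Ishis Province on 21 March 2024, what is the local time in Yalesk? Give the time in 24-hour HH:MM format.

Daylight saving runs 17 March – 13 October; 21 March 2024 is inside that window, so Ishis Province is at UTC−00:30.
19:45 Ishis Province + 0h30m = 20:15 UTC.
1 October 2023 is a Sunday, so the first Sunday is October 1 and the fourth is October 22.
1 February 2024 is a Thursday, so the first Sunday is February 4 and the third is February 18.
At the standard offset (UTC+02:15), 20:15 UTC + 2h15m = 22:30 Yalesk standard time.
The standard-time date in Yalesk, 21 March 2024, is outside the daylight-saving period (22 October 2023 – 18 February 2024), so Yalesk is on standard time, UTC+02:15.
20:15 UTC + 2h15m = 22:30 Yalesk.

22:30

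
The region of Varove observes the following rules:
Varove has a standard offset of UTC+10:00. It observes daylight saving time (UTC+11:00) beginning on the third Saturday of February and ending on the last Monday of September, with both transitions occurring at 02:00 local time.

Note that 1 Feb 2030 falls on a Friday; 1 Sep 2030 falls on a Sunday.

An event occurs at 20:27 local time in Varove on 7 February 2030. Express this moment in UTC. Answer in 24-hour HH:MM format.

1 February 2030 is a Friday, so the first Saturday is February 2 and the third is February 16.
1 September 2030 is a Sunday, so Mondays fall on 2, 9, 16, 23, 30; the last is September 30.
Daylight saving runs 16 February – 30 September; 7 February 2030 is outside that window, so Varove is on standard time at UTC+10:00.
20:27 local − 10h = 10:27 UTC.

10:27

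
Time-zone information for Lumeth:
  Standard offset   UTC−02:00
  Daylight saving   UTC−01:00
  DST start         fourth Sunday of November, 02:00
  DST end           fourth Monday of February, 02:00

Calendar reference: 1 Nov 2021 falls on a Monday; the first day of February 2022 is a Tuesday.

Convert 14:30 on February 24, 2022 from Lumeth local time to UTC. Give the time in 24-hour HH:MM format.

1 November 2021 is a Monday, so the first Sunday is November 7 and the fourth is November 28.
1 February 2022 is a Tuesday, so the first Monday is February 7 and the fourth is February 28.
February 24, 2022 lies within the daylight-saving period (28 November 2021 – 28 February 2022), so Lumeth is on daylight time, UTC−01:00.
14:30 local + 1h = 15:30 UTC.

15:30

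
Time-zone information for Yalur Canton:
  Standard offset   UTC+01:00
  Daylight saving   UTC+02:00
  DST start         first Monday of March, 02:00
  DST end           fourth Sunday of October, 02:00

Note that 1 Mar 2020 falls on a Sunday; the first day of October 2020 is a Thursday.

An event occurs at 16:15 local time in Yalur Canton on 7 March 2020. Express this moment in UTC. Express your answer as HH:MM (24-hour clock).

1 March 2020 is a Sunday, so the first Monday is March 2.
1 October 2020 is a Thursday, so the first Sunday is October 4 and the fourth is October 25.
7 March 2020 lies within the daylight-saving period (2 March – 25 October), so Yalur Canton is on daylight time, UTC+02:00.
16:15 local − 2h = 14:15 UTC.

14:15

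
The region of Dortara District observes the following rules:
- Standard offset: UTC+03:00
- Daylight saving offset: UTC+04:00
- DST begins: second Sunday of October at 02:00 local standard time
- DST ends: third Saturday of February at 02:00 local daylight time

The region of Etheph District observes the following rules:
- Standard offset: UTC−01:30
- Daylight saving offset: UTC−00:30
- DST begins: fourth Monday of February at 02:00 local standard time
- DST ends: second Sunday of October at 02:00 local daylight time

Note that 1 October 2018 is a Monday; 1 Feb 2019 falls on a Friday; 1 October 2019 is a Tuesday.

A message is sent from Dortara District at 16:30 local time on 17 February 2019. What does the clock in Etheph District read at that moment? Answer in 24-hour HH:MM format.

1 October 2018 is a Monday, so the first Sunday is October 7 and the second is October 14.
1 February 2019 is a Friday, so the first Saturday is February 2 and the third is February 16.
Daylight saving runs 14 October 2018 – 16 February 2019; 17 February 2019 is outside that window, so Dortara District is on standard time at UTC+03:00.
16:30 Dortara District − 3h = 13:30 UTC.
1 February 2019 is a Friday, so the first Monday is February 4 and the fourth is February 25.
1 October 2019 is a Tuesday, so the first Sunday is October 6 and the second is October 13.
At the standard offset (UTC−01:30), 13:30 UTC − 1h30m = 12:00 Etheph District standard time.
The standard-time date in Etheph District, 17 February 2019, does not fall between 25 February and 13 October, so daylight saving is not in effect and Etheph District is at UTC−01:30.
13:30 UTC − 1h30m = 12:00 Etheph District.

12:00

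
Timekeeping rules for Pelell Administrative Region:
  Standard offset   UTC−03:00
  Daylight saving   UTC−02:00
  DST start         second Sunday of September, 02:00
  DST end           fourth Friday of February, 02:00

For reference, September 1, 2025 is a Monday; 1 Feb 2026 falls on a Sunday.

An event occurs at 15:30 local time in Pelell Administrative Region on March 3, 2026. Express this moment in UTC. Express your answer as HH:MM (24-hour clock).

1 September 2025 is a Monday, so the first Sunday is September 7 and the second is September 14.
1 February 2026 is a Sunday, so the first Friday is February 6 and the fourth is February 27.
Daylight saving runs 14 September 2025 – 27 February 2026; March 3, 2026 is outside that window, so Pelell Administrative Region is on standard time at UTC−03:00.
15:30 local + 3h = 18:30 UTC.

18:30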